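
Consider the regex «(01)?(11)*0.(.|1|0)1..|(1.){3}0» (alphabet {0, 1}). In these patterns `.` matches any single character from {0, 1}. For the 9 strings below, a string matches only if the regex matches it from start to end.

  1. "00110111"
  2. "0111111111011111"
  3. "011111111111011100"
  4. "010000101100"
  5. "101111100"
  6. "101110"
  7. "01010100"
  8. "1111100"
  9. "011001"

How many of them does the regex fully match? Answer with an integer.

1. "00110111" → no match
2 → match
3 → match
4. "010000101100" → no match
5. "101111100" → no match
6. "101110" → no match
7. "01010100" → match
8. "1111100" → match
9. "011001" → no match
Total matched: 4

4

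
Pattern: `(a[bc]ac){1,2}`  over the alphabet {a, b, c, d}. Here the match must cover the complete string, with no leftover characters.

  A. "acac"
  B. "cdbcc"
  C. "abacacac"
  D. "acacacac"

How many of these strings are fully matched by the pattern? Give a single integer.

3

A. "acac" → match
B. "cdbcc" → no match — must start with "a"
C. "abacacac" → match
D. "acacacac" → match
Total matched: 3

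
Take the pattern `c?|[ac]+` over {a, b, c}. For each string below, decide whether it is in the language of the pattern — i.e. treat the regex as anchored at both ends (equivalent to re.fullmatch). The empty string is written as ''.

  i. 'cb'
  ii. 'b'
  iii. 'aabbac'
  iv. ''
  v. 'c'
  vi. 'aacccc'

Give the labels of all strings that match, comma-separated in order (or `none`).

i. 'cb' → no match
ii. 'b' → no match
iii. 'aabbac' → no match
iv. '' → match
v. 'c' → match
vi. 'aacccc' → match

iv, v, vi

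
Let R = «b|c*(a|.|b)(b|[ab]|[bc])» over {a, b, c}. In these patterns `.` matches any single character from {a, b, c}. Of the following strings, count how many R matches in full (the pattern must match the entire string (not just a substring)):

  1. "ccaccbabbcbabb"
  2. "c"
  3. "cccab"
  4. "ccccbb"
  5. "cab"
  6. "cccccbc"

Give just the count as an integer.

4

1 → no match
2 → no match
3 → match
4 → match
5 → match
6 → match
Total matched: 4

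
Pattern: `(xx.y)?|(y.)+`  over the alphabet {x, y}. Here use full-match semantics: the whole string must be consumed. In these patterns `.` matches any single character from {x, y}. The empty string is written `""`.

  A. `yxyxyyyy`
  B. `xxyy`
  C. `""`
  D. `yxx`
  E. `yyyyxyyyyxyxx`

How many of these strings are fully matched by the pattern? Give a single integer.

3

A → match
B → match
C → match
D → no match
E → no match
Total matched: 3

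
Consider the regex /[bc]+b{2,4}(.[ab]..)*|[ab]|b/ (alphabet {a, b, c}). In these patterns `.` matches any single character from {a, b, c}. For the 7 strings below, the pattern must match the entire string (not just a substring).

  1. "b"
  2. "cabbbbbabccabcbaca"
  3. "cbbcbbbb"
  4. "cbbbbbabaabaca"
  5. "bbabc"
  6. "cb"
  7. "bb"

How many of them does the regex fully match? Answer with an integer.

3

1 → match
2 → no match
3 → match
4 → match
5 → no match
6 → no match
7 → no match
Total matched: 3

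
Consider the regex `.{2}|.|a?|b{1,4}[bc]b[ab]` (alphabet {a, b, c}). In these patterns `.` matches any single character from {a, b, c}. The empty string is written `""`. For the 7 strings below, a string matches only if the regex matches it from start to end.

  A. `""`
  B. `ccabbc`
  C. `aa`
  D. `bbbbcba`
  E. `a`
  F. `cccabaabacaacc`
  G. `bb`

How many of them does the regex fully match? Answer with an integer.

5

A. `""` → match
B. `ccabbc` → no match
C. `aa` → match
D. `bbbbcba` → match
E. `a` → match
F → no match
G. `bb` → match
Total matched: 5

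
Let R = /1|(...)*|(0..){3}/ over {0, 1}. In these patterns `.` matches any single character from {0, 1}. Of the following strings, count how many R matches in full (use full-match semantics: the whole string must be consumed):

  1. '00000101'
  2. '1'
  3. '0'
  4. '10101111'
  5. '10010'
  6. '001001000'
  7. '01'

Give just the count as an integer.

2

1 → no match
2 → match
3 → no match
4 → no match
5 → no match
6 → match
7 → no match
Total matched: 2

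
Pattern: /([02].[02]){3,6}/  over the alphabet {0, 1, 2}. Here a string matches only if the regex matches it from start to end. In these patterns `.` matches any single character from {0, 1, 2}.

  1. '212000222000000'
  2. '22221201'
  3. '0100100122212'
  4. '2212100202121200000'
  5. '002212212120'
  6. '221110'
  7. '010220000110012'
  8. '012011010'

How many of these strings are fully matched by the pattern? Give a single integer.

1 → match
2 → no match
3 → no match
4 → no match
5 → no match
6 → no match
7 → no match
8 → no match
Total matched: 1

1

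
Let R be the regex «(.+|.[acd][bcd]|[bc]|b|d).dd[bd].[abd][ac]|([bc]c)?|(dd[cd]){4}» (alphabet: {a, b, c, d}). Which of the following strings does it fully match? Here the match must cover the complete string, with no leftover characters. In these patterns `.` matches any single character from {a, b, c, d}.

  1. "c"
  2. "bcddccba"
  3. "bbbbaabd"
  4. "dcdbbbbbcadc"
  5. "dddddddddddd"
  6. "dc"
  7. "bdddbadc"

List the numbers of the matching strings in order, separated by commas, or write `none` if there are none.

1 → no match
2 → no match
3 → no match
4 → no match
5 → match
6 → no match
7 → match

5, 7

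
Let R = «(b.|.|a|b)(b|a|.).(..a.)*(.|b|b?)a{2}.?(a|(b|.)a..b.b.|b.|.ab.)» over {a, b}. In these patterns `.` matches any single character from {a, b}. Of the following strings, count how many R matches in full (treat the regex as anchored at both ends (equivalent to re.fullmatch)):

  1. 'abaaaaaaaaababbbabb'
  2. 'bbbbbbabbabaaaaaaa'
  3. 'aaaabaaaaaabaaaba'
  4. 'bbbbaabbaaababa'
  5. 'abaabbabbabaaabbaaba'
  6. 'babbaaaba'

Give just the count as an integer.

1 → match
2 → no match
3 → match
4 → match
5 → no match
6. 'babbaaaba' → match
Total matched: 4

4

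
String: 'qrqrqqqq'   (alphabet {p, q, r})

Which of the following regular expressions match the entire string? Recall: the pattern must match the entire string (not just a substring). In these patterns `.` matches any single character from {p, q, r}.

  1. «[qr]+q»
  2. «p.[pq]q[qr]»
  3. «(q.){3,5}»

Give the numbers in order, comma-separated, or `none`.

1, 3

1 → match
2 → no match — must start with 'p'
3 → match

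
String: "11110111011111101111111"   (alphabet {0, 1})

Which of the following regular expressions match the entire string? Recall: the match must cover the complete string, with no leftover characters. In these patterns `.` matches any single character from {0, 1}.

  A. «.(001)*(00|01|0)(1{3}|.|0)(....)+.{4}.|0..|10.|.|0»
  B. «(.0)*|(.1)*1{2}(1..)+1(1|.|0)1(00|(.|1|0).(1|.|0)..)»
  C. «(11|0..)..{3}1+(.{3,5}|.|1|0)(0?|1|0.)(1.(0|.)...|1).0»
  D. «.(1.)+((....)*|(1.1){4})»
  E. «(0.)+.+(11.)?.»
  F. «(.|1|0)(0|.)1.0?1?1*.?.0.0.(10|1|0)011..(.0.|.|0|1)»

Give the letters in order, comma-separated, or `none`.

A → no match
B → no match
C → no match — must end with "0"
D → match
E → no match — must start with "0"
F → no match

D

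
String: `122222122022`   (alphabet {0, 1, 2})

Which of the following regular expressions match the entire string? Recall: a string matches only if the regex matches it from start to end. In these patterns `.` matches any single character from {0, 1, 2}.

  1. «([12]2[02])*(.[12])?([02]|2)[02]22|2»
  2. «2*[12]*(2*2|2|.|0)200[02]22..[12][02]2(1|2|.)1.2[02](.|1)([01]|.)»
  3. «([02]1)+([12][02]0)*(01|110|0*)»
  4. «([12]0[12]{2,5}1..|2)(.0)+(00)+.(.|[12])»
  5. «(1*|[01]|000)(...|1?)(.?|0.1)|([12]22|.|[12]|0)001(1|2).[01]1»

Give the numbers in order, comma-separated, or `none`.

1

1 → match
2 → no match
3 → no match
4 → no match
5 → no match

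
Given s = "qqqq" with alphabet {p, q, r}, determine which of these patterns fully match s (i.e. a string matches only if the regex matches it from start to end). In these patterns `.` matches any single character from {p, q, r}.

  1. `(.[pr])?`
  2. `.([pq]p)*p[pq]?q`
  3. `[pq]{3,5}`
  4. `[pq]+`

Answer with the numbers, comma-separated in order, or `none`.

1 → no match
2 → no match
3 → match
4 → match

3, 4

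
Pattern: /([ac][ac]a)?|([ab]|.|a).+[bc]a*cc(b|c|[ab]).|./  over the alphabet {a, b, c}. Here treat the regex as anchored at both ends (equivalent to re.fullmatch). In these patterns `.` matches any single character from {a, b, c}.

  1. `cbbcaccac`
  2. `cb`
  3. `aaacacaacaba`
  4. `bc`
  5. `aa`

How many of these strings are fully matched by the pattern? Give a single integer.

1

1. `cbbcaccac` → match
2. `cb` → no match
3. `aaacacaacaba` → no match
4. `bc` → no match
5. `aa` → no match
Total matched: 1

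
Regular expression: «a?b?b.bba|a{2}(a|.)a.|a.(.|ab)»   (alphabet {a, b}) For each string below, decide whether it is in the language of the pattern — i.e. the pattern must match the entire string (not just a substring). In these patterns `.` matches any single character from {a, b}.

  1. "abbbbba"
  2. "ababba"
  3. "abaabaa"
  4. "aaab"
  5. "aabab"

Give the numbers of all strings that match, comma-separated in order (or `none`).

1, 2, 4, 5

1 → match
2 → match
3 → no match
4 → match
5 → match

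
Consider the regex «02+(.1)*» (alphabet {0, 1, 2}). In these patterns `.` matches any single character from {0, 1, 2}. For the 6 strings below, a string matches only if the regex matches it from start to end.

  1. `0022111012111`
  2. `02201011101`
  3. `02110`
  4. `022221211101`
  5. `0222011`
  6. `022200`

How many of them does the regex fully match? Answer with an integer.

1 → no match — must start with `02`
2. `02201011101` → match
3. `02110` → no match
4. `022221211101` → match
5. `0222011` → no match
6. `022200` → no match
Total matched: 2

2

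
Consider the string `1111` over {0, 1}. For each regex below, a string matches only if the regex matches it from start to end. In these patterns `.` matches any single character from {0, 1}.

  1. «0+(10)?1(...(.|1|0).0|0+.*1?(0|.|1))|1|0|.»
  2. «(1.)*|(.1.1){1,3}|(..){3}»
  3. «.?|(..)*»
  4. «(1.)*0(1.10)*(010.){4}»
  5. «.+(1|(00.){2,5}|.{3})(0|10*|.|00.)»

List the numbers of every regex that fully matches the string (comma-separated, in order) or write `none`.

2, 3, 5

1 → no match
2 → match
3 → match
4 → no match
5 → match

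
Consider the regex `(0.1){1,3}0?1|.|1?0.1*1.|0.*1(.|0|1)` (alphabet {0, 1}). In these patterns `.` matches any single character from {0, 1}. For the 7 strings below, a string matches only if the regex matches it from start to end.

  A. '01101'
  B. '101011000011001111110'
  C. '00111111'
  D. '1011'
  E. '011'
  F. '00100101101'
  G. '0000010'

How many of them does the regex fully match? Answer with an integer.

A → match
B → no match
C → match
D → no match
E → match
F → match
G → match
Total matched: 5

5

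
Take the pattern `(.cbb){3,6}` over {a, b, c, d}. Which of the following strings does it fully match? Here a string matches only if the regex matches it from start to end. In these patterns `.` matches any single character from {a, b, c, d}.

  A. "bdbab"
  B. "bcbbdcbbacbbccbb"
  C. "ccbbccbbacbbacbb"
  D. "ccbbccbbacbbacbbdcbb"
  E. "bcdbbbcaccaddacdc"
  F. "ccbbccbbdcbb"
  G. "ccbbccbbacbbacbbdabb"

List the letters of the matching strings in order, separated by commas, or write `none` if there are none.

B, C, D, F

A → no match — must end with "cbb"
B → match
C → match
D → match
E → no match — must end with "cbb"
F → match
G → no match — must end with "cbb"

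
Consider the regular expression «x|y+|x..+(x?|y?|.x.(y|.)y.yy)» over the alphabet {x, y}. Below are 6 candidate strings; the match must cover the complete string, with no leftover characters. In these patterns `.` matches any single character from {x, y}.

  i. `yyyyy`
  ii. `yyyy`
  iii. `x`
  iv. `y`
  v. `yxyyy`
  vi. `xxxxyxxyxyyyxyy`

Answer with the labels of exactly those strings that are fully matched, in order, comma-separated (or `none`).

i, ii, iii, iv, vi

i → match
ii → match
iii → match
iv → match
v → no match
vi → match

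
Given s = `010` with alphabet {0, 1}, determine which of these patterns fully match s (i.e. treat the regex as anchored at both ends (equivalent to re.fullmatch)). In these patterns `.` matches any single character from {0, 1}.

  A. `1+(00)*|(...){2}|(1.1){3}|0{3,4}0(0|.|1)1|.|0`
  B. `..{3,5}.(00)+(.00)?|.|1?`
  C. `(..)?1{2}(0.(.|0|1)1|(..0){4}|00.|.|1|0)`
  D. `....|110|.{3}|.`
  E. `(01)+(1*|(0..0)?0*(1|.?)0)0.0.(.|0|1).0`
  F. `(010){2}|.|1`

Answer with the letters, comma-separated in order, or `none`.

A → no match
B → no match
C → no match
D → match
E → no match
F → no match

D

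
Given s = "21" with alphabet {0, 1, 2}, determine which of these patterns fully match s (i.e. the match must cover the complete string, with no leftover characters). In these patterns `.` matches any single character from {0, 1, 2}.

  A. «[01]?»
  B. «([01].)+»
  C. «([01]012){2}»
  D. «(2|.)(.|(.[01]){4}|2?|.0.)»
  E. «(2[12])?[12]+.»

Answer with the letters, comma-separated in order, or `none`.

A → no match
B → no match
C → no match — must end with "012"
D → match
E → match

D, E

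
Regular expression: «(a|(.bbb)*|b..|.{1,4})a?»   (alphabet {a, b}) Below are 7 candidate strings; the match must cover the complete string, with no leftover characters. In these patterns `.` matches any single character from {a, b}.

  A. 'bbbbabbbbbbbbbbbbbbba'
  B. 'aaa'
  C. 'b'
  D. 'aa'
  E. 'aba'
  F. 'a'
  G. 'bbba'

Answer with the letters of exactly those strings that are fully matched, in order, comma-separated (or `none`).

A, B, C, D, E, F, G

A → match
B. 'aaa' → match
C. 'b' → match
D. 'aa' → match
E. 'aba' → match
F. 'a' → match
G. 'bbba' → match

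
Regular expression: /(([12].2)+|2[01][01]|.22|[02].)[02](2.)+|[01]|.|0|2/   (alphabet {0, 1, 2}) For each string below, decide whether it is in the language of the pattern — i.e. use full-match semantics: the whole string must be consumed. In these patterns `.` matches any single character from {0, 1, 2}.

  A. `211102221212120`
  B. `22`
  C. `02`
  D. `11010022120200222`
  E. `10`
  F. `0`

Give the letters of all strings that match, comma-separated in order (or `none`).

A → no match
B → no match
C → no match
D → no match
E → no match
F → match

F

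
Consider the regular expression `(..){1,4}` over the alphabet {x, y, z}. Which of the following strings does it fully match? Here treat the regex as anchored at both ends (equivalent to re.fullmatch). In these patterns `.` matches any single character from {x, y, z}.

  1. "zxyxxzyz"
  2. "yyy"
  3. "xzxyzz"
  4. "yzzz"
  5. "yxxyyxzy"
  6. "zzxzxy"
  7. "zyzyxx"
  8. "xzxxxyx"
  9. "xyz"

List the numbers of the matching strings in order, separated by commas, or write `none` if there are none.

1 → match
2 → no match
3 → match
4 → match
5 → match
6 → match
7 → match
8 → no match
9 → no match

1, 3, 4, 5, 6, 7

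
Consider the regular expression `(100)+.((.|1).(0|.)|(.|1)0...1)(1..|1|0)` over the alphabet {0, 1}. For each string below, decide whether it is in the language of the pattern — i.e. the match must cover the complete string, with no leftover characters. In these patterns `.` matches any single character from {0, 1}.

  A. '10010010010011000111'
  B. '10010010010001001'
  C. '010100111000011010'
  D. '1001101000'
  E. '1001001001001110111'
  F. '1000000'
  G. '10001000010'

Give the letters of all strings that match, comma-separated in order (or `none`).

A, B, E, G

A → match
B → match
C → no match — must start with '100'
D → no match
E → match
F → no match
G → match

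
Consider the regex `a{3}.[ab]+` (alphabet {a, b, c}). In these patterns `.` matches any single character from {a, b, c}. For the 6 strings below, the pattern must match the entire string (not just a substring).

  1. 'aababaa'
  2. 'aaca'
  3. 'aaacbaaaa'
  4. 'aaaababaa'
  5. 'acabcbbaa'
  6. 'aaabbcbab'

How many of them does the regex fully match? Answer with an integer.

1. 'aababaa' → no match
2. 'aaca' → no match
3. 'aaacbaaaa' → match
4. 'aaaababaa' → match
5. 'acabcbbaa' → no match
6. 'aaabbcbab' → no match
Total matched: 2

2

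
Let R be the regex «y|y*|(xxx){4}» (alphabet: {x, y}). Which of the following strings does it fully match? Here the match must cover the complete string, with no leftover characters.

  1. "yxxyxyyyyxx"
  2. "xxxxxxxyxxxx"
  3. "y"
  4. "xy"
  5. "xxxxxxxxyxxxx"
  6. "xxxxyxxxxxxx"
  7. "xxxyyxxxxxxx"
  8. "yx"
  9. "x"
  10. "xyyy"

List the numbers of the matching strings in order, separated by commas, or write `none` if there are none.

3

1 → no match
2 → no match
3 → match
4 → no match
5 → no match
6 → no match
7 → no match
8 → no match
9 → no match
10 → no match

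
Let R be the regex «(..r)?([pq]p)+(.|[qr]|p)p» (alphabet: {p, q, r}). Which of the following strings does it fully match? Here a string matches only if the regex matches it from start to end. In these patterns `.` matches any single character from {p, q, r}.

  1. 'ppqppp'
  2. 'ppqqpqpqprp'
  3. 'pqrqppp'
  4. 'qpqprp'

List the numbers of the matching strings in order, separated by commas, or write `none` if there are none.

1, 3, 4

1 → match
2 → no match
3 → match
4 → match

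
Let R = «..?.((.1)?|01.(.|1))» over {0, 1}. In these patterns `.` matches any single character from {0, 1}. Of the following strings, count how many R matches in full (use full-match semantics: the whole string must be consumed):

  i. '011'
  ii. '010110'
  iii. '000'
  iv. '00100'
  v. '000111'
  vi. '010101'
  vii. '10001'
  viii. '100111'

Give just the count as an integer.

7

i → match
ii → match
iii → match
iv → no match
v → match
vi → match
vii → match
viii → match
Total matched: 7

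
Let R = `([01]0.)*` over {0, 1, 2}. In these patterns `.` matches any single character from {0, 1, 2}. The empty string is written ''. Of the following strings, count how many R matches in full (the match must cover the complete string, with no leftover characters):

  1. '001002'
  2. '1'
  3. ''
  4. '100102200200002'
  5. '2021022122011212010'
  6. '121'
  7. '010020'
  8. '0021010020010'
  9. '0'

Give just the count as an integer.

1 → match
2 → no match
3 → match
4 → no match
5 → no match
6 → no match
7 → no match
8 → no match
9 → no match
Total matched: 2

2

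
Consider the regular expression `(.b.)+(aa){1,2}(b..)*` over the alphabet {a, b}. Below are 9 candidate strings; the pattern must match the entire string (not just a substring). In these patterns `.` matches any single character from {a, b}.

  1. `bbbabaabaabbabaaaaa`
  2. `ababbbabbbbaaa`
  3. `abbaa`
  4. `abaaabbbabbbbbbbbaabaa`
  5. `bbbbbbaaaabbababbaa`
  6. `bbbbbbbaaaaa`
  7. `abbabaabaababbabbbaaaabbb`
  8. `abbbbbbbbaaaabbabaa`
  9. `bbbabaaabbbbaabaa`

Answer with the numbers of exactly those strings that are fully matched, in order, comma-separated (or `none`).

1, 2, 3, 5, 7, 8, 9

1 → match
2 → match
3 → match
4 → no match
5 → match
6 → no match
7 → match
8 → match
9 → match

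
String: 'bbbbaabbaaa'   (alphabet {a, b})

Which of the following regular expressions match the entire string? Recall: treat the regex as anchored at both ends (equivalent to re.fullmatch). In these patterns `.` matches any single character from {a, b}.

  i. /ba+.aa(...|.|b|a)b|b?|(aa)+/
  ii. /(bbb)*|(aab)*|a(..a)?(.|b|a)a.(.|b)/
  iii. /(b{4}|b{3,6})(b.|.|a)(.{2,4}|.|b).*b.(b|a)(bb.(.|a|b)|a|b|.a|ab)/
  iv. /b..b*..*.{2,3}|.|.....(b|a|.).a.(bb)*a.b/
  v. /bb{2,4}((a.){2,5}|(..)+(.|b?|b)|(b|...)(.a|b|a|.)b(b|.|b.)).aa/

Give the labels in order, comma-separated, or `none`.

i → no match
ii → no match
iii → match
iv → match
v → match

iii, iv, v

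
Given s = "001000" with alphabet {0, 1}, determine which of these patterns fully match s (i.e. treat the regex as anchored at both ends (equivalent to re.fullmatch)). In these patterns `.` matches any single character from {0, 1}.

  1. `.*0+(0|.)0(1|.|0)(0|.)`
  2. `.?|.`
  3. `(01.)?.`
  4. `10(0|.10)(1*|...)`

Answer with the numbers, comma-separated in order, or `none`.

1 → match
2 → no match
3 → no match
4 → no match — must start with "10"

1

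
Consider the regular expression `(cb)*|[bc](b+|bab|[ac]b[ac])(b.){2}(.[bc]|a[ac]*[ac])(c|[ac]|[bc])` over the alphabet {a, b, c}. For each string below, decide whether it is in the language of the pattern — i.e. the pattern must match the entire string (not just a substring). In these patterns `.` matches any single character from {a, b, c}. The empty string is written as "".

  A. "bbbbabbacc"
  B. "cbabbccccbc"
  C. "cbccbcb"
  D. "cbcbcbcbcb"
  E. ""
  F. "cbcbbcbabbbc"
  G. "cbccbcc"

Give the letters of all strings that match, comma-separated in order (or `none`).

A, D, E

A. "bbbbabbacc" → match
B. "cbabbccccbc" → no match
C. "cbccbcb" → no match
D. "cbcbcbcbcb" → match
E. "" → match
F. "cbcbbcbabbbc" → no match
G. "cbccbcc" → no match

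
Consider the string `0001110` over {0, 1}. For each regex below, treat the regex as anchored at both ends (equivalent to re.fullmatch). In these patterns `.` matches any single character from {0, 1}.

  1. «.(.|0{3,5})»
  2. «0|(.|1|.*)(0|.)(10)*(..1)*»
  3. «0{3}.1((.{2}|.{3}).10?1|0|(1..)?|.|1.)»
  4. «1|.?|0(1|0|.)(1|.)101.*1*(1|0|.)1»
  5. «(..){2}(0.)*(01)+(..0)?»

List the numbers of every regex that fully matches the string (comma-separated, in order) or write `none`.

1 → no match
2 → match
3 → match
4 → no match
5 → no match

2, 3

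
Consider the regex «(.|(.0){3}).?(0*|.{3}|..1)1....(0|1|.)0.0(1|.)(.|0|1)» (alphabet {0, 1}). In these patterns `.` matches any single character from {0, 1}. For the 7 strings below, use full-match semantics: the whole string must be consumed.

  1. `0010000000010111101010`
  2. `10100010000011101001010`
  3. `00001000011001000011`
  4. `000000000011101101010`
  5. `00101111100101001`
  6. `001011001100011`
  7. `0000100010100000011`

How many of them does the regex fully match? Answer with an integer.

6

1 → match
2 → match
3 → match
4 → match
5 → no match
6 → match
7 → match
Total matched: 6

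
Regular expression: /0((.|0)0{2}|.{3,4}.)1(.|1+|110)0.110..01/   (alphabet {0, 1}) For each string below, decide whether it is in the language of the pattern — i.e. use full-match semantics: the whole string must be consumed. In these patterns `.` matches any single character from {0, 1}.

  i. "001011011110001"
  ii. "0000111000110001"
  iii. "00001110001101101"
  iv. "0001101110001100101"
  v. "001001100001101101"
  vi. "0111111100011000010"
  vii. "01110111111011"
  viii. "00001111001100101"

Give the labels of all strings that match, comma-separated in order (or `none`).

i → no match
ii → no match
iii → match
iv → match
v → no match
vi → no match — must end with "01"
vii → no match — must end with "01"
viii → match

iii, iv, viii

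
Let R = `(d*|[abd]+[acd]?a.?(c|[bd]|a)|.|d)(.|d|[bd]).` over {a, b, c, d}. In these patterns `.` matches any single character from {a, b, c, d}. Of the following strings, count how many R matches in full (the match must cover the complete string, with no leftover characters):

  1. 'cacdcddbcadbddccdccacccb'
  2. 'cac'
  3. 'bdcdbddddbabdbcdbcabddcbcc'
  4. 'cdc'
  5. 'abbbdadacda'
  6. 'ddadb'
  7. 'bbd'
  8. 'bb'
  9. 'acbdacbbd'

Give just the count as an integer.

5

1 → no match
2 → match
3 → no match
4 → match
5 → match
6 → no match
7 → match
8 → match
9 → no match
Total matched: 5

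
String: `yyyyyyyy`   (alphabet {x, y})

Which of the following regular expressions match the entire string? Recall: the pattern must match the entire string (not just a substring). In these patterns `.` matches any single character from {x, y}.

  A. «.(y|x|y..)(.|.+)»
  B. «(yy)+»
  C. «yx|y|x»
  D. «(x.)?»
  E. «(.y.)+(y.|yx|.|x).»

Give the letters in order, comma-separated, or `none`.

A → match
B → match
C → no match
D → no match
E → match

A, B, E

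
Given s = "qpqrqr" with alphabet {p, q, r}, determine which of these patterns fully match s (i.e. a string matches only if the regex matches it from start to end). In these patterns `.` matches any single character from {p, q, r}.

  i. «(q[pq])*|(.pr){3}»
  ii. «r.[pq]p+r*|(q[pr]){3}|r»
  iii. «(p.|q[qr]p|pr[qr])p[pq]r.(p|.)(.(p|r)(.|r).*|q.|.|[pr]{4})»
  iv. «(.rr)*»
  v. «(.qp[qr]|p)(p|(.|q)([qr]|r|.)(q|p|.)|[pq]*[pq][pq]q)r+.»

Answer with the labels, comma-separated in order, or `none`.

ii

i → no match
ii → match
iii → no match
iv → no match
v → no match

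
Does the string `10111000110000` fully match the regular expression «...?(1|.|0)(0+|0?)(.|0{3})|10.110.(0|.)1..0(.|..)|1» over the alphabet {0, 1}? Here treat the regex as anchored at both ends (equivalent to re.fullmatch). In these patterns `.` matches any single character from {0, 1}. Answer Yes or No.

Yes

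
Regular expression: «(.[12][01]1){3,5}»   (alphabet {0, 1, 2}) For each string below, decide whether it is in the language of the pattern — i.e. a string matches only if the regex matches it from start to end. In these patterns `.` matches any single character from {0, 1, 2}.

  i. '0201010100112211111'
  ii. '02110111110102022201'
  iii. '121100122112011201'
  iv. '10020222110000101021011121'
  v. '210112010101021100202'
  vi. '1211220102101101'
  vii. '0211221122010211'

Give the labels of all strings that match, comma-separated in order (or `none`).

i → no match
ii → no match
iii → no match
iv → no match
v → no match — must end with '1'
vi → no match
vii → match

vii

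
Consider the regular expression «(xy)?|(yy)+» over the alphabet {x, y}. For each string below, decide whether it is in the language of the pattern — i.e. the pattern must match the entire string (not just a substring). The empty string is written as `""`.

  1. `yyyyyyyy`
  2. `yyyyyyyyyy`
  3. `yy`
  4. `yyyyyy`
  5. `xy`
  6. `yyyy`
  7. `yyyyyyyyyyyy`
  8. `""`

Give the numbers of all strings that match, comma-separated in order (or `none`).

1, 2, 3, 4, 5, 6, 7, 8

1. `yyyyyyyy` → match
2. `yyyyyyyyyy` → match
3. `yy` → match
4. `yyyyyy` → match
5. `xy` → match
6. `yyyy` → match
7. `yyyyyyyyyyyy` → match
8. `""` → match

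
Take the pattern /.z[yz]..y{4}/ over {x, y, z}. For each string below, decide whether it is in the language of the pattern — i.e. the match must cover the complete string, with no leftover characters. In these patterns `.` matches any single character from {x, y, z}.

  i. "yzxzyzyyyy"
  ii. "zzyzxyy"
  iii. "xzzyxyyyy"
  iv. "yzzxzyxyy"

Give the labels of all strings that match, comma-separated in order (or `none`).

iii

i. "yzxzyzyyyy" → no match
ii. "zzyzxyy" → no match
iii. "xzzyxyyyy" → match
iv. "yzzxzyxyy" → no match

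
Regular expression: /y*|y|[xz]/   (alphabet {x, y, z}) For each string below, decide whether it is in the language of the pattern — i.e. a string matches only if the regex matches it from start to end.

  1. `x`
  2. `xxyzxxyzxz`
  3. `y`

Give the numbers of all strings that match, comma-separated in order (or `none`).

1, 3

1. `x` → match
2. `xxyzxxyzxz` → no match
3. `y` → match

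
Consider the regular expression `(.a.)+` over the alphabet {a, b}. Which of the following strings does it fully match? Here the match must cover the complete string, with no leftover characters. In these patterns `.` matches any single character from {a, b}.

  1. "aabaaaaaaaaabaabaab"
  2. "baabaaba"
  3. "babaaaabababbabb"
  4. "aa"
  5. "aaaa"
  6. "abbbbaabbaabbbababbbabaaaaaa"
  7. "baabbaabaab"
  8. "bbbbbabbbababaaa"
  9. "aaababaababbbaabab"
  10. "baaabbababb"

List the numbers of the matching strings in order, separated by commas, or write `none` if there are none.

none

1 → no match
2 → no match
3 → no match
4 → no match
5 → no match
6 → no match
7 → no match
8 → no match
9 → no match
10 → no match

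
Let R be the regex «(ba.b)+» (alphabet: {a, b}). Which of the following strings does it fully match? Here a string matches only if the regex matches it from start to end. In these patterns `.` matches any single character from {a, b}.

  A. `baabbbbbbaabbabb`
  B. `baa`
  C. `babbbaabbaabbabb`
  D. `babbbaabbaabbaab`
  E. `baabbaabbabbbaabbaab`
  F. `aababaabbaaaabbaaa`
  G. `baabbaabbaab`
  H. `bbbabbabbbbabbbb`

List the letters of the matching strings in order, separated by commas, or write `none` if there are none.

A → no match
B → no match — must end with `b`
C → match
D → match
E → match
F → no match — must start with `ba`
G → match
H → no match — must start with `ba`

C, D, E, G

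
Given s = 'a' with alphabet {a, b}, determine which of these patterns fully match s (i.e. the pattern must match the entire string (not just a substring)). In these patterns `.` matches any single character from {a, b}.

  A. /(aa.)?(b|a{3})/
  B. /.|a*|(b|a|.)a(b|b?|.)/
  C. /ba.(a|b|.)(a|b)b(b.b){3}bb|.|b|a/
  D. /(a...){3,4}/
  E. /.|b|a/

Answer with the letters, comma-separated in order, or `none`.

B, C, E

A → no match
B → match
C → match
D → no match
E → match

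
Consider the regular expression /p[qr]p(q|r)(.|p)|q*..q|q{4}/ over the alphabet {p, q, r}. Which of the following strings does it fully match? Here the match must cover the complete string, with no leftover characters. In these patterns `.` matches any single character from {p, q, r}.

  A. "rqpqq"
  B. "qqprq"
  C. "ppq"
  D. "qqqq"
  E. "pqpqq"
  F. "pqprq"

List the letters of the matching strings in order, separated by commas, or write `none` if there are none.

B, C, D, E, F

A → no match
B → match
C → match
D → match
E → match
F → match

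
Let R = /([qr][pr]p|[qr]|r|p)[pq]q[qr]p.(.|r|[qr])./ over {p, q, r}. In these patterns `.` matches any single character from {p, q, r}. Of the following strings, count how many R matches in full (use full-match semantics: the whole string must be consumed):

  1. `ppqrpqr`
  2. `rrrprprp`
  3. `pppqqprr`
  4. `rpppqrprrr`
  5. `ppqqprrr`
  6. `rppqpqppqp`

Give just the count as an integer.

1. `ppqrpqr` → no match
2. `rrrprprp` → no match
3. `pppqqprr` → no match
4. `rpppqrprrr` → match
5. `ppqqprrr` → match
6. `rppqpqppqp` → no match
Total matched: 2

2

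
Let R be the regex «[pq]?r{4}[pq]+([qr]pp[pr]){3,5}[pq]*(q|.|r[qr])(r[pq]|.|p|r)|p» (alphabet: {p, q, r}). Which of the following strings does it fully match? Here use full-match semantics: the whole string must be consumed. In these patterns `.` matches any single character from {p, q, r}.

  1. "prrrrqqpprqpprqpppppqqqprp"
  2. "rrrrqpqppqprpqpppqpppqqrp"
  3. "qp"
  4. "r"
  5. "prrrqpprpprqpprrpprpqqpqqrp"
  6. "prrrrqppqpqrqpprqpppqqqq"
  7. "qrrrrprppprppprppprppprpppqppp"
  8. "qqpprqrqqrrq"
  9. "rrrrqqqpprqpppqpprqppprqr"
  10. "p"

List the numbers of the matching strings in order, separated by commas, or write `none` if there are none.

1, 7, 9, 10

1 → match
2 → no match
3 → no match
4 → no match
5 → no match
6 → no match
7 → match
8 → no match
9 → match
10 → match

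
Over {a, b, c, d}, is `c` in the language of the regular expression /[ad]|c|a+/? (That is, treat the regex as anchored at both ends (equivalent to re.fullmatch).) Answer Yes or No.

Yes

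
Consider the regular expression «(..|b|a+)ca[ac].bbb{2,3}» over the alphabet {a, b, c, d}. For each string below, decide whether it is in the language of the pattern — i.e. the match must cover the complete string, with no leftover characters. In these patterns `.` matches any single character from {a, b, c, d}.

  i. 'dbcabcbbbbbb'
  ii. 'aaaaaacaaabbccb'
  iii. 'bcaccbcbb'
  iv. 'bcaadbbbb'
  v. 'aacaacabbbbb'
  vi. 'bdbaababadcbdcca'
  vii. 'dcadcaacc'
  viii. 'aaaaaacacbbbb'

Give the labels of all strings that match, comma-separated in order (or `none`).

i → no match
ii → no match
iii → no match
iv → match
v → no match
vi → no match — must end with 'b'
vii → no match — must end with 'b'
viii → no match

iv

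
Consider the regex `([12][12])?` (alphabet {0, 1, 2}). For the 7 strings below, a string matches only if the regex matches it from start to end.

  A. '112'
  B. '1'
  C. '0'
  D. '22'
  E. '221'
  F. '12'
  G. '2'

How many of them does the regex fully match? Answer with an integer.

2

A → no match
B → no match
C → no match
D → match
E → no match
F → match
G → no match
Total matched: 2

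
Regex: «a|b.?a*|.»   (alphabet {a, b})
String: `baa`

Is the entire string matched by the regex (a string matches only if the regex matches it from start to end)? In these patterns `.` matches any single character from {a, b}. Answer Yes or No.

Yes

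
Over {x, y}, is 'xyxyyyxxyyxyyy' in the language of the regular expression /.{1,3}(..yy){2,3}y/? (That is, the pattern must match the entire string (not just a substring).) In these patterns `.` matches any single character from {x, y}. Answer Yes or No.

No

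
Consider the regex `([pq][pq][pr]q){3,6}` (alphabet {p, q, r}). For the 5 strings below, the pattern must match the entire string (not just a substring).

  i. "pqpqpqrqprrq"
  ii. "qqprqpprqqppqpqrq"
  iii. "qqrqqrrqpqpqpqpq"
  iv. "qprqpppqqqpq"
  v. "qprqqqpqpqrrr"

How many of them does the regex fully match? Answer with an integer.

i → no match
ii → no match
iii → no match
iv → match
v → no match — must end with "q"
Total matched: 1

1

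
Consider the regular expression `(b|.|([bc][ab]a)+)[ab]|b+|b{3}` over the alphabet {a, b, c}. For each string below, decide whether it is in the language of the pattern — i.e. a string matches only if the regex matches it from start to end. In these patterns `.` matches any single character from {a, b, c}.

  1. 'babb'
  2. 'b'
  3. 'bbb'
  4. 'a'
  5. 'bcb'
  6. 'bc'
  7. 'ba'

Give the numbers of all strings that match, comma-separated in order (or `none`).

2, 3, 7

1. 'babb' → no match
2. 'b' → match
3. 'bbb' → match
4. 'a' → no match
5. 'bcb' → no match
6. 'bc' → no match
7. 'ba' → match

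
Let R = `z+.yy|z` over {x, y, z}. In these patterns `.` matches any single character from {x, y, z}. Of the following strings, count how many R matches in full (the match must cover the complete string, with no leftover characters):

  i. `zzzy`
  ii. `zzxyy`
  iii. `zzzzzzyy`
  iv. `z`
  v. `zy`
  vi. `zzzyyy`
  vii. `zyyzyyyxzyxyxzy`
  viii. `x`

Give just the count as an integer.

4

i → no match
ii → match
iii → match
iv → match
v → no match
vi → match
vii → no match
viii → no match — must start with `z`
Total matched: 4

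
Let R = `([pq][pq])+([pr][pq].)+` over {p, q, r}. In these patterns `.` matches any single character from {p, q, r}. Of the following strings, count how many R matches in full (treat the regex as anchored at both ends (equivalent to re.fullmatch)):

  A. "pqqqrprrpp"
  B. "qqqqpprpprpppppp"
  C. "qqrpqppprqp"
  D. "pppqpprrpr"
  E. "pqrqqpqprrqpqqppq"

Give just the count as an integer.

A → match
B → match
C → match
D → match
E → no match
Total matched: 4

4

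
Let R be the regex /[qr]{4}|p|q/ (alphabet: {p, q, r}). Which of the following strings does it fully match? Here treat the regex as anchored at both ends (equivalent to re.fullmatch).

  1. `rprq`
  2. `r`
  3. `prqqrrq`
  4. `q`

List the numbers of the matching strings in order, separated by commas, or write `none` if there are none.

4

1 → no match
2 → no match
3 → no match
4 → match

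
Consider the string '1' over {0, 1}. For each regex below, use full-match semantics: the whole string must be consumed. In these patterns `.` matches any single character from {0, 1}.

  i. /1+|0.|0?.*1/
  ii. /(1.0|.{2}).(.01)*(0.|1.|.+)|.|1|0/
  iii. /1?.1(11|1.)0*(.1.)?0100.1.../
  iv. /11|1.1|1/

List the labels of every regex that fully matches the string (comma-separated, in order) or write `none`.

i → match
ii → match
iii → no match
iv → match

i, ii, iv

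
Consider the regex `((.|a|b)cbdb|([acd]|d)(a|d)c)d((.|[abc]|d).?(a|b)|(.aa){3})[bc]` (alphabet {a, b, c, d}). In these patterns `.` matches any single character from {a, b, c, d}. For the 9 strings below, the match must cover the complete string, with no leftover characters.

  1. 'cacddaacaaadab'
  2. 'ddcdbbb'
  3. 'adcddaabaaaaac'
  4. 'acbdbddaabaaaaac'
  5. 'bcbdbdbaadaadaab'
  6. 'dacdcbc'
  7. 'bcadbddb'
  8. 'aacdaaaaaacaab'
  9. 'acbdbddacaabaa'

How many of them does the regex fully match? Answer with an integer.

6

1 → no match
2 → match
3 → match
4 → match
5 → match
6 → match
7 → no match
8 → match
9 → no match
Total matched: 6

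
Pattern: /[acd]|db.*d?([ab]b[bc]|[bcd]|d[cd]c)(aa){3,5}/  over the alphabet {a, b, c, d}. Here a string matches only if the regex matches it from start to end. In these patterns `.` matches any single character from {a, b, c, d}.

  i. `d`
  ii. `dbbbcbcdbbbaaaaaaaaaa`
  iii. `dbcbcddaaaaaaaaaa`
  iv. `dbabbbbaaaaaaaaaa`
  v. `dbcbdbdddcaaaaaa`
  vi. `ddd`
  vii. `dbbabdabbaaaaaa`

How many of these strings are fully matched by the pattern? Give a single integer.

6

i → match
ii → match
iii → match
iv → match
v → match
vi → no match
vii → match
Total matched: 6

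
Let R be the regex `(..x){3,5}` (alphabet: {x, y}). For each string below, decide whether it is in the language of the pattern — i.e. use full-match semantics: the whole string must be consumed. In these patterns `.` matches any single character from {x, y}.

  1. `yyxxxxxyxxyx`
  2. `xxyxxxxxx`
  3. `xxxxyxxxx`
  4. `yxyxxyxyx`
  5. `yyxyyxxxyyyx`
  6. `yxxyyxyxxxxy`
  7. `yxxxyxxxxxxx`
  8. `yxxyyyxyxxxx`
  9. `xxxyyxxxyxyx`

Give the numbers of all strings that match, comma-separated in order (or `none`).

1, 3, 7

1 → match
2 → no match
3 → match
4 → no match
5 → no match
6 → no match — must end with `x`
7 → match
8 → no match
9 → no match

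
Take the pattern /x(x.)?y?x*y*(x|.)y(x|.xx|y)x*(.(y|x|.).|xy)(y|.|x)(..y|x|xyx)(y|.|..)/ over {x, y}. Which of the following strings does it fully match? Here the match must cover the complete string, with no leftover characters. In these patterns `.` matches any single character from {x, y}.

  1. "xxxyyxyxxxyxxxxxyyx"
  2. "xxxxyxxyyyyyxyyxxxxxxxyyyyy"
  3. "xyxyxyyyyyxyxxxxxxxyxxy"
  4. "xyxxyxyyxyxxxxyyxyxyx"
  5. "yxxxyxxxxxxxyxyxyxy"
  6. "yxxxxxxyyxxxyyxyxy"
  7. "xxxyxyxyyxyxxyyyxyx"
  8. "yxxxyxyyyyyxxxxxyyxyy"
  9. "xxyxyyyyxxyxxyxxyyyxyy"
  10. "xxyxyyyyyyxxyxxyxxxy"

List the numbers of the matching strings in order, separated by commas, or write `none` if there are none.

1 → match
2 → no match
3 → no match
4 → no match
5 → no match — must start with "x"
6 → no match — must start with "x"
7 → no match
8 → no match — must start with "x"
9 → no match
10 → no match

1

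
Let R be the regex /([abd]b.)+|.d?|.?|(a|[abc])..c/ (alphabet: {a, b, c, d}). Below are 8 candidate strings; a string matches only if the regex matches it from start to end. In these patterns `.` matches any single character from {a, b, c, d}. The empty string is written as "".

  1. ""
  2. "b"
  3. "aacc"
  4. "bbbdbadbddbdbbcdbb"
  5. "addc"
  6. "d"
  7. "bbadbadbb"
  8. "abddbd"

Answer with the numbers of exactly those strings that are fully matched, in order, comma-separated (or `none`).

1 → match
2 → match
3 → match
4 → match
5 → match
6 → match
7 → match
8 → match

1, 2, 3, 4, 5, 6, 7, 8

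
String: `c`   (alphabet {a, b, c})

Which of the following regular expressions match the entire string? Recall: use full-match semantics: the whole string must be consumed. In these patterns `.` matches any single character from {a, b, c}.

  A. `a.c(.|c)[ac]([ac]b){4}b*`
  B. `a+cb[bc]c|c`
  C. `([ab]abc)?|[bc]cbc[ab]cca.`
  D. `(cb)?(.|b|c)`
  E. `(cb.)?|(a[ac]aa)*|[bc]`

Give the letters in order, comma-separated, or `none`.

B, D, E

A → no match — must start with `a`
B → match
C → no match
D → match
E → match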